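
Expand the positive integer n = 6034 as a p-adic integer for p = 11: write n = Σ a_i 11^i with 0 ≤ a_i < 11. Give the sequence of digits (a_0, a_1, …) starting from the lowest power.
(a_0, a_1, …) = (6, 9, 5, 4)

Repeated division by 11 gives the digits low-to-high: 6034 = 6 + 9·11^1 + 5·11^2 + 4·11^3. Digit sequence: (6, 9, 5, 4).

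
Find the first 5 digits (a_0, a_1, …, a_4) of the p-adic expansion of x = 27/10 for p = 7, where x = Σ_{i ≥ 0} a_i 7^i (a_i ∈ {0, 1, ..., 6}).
(a_0, …, a_4) = (2, 5, 0, 2, 6)

v_7(27/10) = 0 (numerator and denominator both coprime to 7), so x ∈ ℤ_7^×. Compute digits iteratively via a_i = x_i mod 7, x_{i+1} = (x_i − a_i)/7, with x_0 = x:
  x_0 = 27/10;  a_0 = 2;  x_1 = (x_0 − 2)/7 = 1/10
  x_1 = 1/10;  a_1 = 5;  x_2 = (x_1 − 5)/7 = -7/10
  x_2 = -7/10;  a_2 = 0;  x_3 = (x_2 − 0)/7 = -1/10
  x_3 = -1/10;  a_3 = 2;  x_4 = (x_3 − 2)/7 = -3/10
  x_4 = -3/10;  a_4 = 6;  x_5 = (x_4 − 6)/7 = -9/10
Digits: (2, 5, 0, 2, 6).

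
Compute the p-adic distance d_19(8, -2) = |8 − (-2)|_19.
d_19(8, -2) = 1

Step 1 — x − y = 8 − (-2) = 10. Step 2 — v_19(10) = 0 (factor: 10 = (19^0 · 10); the sign does not affect v_p). Step 3 — |x − y|_19 = 19^{0} = 1.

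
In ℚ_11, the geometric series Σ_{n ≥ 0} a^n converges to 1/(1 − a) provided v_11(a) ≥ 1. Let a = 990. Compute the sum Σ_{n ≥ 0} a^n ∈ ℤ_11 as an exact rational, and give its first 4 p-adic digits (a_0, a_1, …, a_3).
Σ a^n = 1/(1 − a) = -1/989;  first 4 digits = (1, 2, 1, 8)

v_11(a) = 1 ≥ 1, so the series converges in ℤ_11 to 1/(1 − a) = 1/(1 − 990) = -1/989. Expand this rational in ℤ_11: compute digits iteratively via d_i = x_i mod 11, x_{i+1} = (x_i − d_i)/11. The first 4 digits are (1, 2, 1, 8).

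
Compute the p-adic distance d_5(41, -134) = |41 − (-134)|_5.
d_5(41, -134) = 1/25

Step 1 — x − y = 41 − (-134) = 175. Step 2 — v_5(175) = 2 (factor: 175 = (5^2 · 7); the sign does not affect v_p). Step 3 — |x − y|_5 = 5^{-2} = 1/25.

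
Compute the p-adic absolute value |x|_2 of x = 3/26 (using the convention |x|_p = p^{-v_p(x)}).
|3/26|_2 = 2

Step 1 — compute v_2(x) by factoring powers of 2 out of the numerator and denominator: v_2(3/26) = -1. Step 2 — apply |x|_p = p^{-v_p(x)} = 2^{1} = 2.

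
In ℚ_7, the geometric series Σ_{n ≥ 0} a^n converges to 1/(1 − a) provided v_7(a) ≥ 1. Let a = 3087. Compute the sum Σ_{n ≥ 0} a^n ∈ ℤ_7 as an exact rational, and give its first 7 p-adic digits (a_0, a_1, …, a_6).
Σ a^n = 1/(1 − a) = -1/3086;  first 7 digits = (1, 0, 0, 2, 1, 0, 4)

v_7(a) = 3 ≥ 1, so the series converges in ℤ_7 to 1/(1 − a) = 1/(1 − 3087) = -1/3086. Expand this rational in ℤ_7: compute digits iteratively via d_i = x_i mod 7, x_{i+1} = (x_i − d_i)/7. The first 7 digits are (1, 0, 0, 2, 1, 0, 4).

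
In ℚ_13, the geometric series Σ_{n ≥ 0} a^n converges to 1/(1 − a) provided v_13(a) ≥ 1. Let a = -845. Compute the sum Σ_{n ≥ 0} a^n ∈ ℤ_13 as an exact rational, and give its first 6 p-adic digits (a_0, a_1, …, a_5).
Σ a^n = 1/(1 − a) = 1/846;  first 6 digits = (1, 0, 8, 12, 11, 1)

v_13(a) = 2 ≥ 1, so the series converges in ℤ_13 to 1/(1 − a) = 1/(1 − (-845)) = 1/846. Expand this rational in ℤ_13: compute digits iteratively via d_i = x_i mod 13, x_{i+1} = (x_i − d_i)/13. The first 6 digits are (1, 0, 8, 12, 11, 1).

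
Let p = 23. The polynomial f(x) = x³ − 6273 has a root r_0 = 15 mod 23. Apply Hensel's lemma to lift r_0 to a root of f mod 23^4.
r_3 = 6064 (mod 279841)

Hensel: r_{i+1} = r_i − f(r_i)/f′(r_i) mod 23^{i+2}, where f′(x) = 3x². Iterate:
  r_0 = 15 (mod 23)
  r_1 = 245 (mod 529)
  r_2 = 6064 (mod 12167)
  r_3 = 6064 (mod 279841)
Final: r = 6064 with f(r) ≡ 0 mod 23^4.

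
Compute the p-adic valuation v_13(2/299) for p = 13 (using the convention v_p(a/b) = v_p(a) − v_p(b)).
v_13(2/299) = -1

Factor powers of 13 from the numerator and denominator of the reduced fraction: 2 = 13^0 · 2 and 299 = 13^1 · 23. Apply v_p(a/b) = v_p(a) − v_p(b): v_13(2/299) = 0 − 1 = -1.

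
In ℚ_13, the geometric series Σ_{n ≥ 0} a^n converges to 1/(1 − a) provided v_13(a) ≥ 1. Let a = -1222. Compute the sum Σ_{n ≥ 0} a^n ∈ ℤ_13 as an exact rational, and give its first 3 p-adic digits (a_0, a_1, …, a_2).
Σ a^n = 1/(1 − a) = 1/1223;  first 3 digits = (1, 10, 1)

v_13(a) = 1 ≥ 1, so the series converges in ℤ_13 to 1/(1 − a) = 1/(1 − (-1222)) = 1/1223. Expand this rational in ℤ_13: compute digits iteratively via d_i = x_i mod 13, x_{i+1} = (x_i − d_i)/13. The first 3 digits are (1, 10, 1).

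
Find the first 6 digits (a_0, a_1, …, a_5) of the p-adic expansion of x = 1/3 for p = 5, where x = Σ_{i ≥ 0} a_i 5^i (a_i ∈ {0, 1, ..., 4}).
(a_0, …, a_5) = (2, 3, 1, 3, 1, 3)

v_5(1/3) = 0 (numerator and denominator both coprime to 5), so x ∈ ℤ_5^×. Compute digits iteratively via a_i = x_i mod 5, x_{i+1} = (x_i − a_i)/5, with x_0 = x:
  x_0 = 1/3;  a_0 = 2;  x_1 = (x_0 − 2)/5 = -1/3
  x_1 = -1/3;  a_1 = 3;  x_2 = (x_1 − 3)/5 = -2/3
  x_2 = -2/3;  a_2 = 1;  x_3 = (x_2 − 1)/5 = -1/3
  x_3 = -1/3;  a_3 = 3;  x_4 = (x_3 − 3)/5 = -2/3
  x_4 = -2/3;  a_4 = 1;  x_5 = (x_4 − 1)/5 = -1/3
  x_5 = -1/3;  a_5 = 3;  x_6 = (x_5 − 3)/5 = -2/3
Digits: (2, 3, 1, 3, 1, 3).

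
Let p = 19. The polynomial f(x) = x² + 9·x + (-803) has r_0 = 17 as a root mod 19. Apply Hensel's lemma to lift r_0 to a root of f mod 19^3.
r_2 = 1461 (mod 6859)

Hensel: r_{i+1} = r_i − f(r_i)·(f′(r_i))^{-1} mod 19^{i+2}, f′(x) = 2x + 9. Iterate:
  r_0 = 17 (mod 19)
  r_1 = 17 (mod 361)
  r_2 = 1461 (mod 6859)
Final: r = 1461 satisfies f(r) ≡ 0 mod 19^3.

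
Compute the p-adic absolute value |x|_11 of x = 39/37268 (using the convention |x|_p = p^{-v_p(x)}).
|39/37268|_11 = 1331

Step 1 — compute v_11(x) by factoring powers of 11 out of the numerator and denominator: v_11(39/37268) = -3. Step 2 — apply |x|_p = p^{-v_p(x)} = 11^{3} = 1331.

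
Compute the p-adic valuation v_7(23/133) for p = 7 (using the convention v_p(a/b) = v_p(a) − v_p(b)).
v_7(23/133) = -1

Factor powers of 7 from the numerator and denominator of the reduced fraction: 23 = 7^0 · 23 and 133 = 7^1 · 19. Apply v_p(a/b) = v_p(a) − v_p(b): v_7(23/133) = 0 − 1 = -1.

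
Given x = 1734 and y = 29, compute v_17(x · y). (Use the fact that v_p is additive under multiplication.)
v_17(50286) = 2

v_p(x) = 2 (factor: 1734 = 17^2 · 6); v_p(y) = 0 (factor: 29 = 17^0 · 29). Additivity: v_p(xy) = v_p(x) + v_p(y) = 2 + 0 = 2. (Direct check: xy = 50286 = 17^2 · (174).)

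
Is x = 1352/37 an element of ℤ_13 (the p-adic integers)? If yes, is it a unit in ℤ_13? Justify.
x ∈ ℤ_13 but not a unit; v_13(x) = 2 > 0

ℤ_13 = {x ∈ ℚ_13 : v_13(x) ≥ 0} and ℤ_13^× = {x ∈ ℤ_13 : v_13(x) = 0}. Here v_13(1352/37) = v_13(num) − v_13(den) = 2; compare against these criteria.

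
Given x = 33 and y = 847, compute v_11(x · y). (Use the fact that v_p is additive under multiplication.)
v_11(27951) = 3

v_p(x) = 1 (factor: 33 = 11^1 · 3); v_p(y) = 2 (factor: 847 = 11^2 · 7). Additivity: v_p(xy) = v_p(x) + v_p(y) = 1 + 2 = 3. (Direct check: xy = 27951 = 11^3 · (21).)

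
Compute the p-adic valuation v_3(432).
v_3(432) = 3

v_3(n) is the largest exponent k such that 3^k divides n. Factor out: 432 = 3^3 · 16. (Sign doesn't affect v_p.) So v_3(432) = 3.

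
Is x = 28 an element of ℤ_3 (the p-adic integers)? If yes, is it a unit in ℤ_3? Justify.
x ∈ ℤ_3^× (unit); v_3(x) = 0

ℤ_3 = {x ∈ ℚ_3 : v_3(x) ≥ 0} and ℤ_3^× = {x ∈ ℤ_3 : v_3(x) = 0}. Here v_3(28) = v_3(num) − v_3(den) = 0; compare against these criteria.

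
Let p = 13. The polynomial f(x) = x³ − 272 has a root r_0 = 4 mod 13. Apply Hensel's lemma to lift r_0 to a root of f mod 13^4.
r_3 = 5191 (mod 28561)

Hensel: r_{i+1} = r_i − f(r_i)/f′(r_i) mod 13^{i+2}, where f′(x) = 3x². Iterate:
  r_0 = 4 (mod 13)
  r_1 = 121 (mod 169)
  r_2 = 797 (mod 2197)
  r_3 = 5191 (mod 28561)
Final: r = 5191 with f(r) ≡ 0 mod 13^4.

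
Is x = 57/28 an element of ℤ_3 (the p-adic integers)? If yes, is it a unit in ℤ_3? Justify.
x ∈ ℤ_3 but not a unit; v_3(x) = 1 > 0

ℤ_3 = {x ∈ ℚ_3 : v_3(x) ≥ 0} and ℤ_3^× = {x ∈ ℤ_3 : v_3(x) = 0}. Here v_3(57/28) = v_3(num) − v_3(den) = 1; compare against these criteria.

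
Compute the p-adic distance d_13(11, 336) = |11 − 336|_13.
d_13(11, 336) = 1/13

Step 1 — x − y = 11 − 336 = -325. Step 2 — v_13(-325) = 1 (factor: -325 = −(13^1 · 25); the sign does not affect v_p). Step 3 — |x − y|_13 = 13^{-1} = 1/13.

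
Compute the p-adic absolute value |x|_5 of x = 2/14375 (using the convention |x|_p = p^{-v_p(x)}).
|2/14375|_5 = 625

Step 1 — compute v_5(x) by factoring powers of 5 out of the numerator and denominator: v_5(2/14375) = -4. Step 2 — apply |x|_p = p^{-v_p(x)} = 5^{4} = 625.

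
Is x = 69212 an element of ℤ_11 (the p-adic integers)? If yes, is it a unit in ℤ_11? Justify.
x ∈ ℤ_11 but not a unit; v_11(x) = 3 > 0

ℤ_11 = {x ∈ ℚ_11 : v_11(x) ≥ 0} and ℤ_11^× = {x ∈ ℤ_11 : v_11(x) = 0}. Here v_11(69212) = v_11(num) − v_11(den) = 3; compare against these criteria.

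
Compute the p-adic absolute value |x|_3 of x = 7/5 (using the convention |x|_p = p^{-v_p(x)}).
|7/5|_3 = 1

Step 1 — compute v_3(x) by factoring powers of 3 out of the numerator and denominator: v_3(7/5) = 0. Step 2 — apply |x|_p = p^{-v_p(x)} = 3^{0} = 1.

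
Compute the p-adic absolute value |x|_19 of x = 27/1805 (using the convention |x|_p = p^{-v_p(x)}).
|27/1805|_19 = 361

Step 1 — compute v_19(x) by factoring powers of 19 out of the numerator and denominator: v_19(27/1805) = -2. Step 2 — apply |x|_p = p^{-v_p(x)} = 19^{2} = 361.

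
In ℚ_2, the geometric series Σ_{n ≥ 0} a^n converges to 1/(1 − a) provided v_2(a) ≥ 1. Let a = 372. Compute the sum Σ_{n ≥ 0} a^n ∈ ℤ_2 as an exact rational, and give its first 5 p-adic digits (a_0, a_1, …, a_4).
Σ a^n = 1/(1 − a) = -1/371;  first 5 digits = (1, 0, 1, 0, 0)

v_2(a) = 2 ≥ 1, so the series converges in ℤ_2 to 1/(1 − a) = 1/(1 − 372) = -1/371. Expand this rational in ℤ_2: compute digits iteratively via d_i = x_i mod 2, x_{i+1} = (x_i − d_i)/2. The first 5 digits are (1, 0, 1, 0, 0).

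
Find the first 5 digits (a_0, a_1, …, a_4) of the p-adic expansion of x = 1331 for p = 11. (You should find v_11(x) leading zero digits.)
(a_0, …, a_4) = (0, 0, 0, 1, 0)

v_11(1331) = 3, so a_0 = ... = a_2 = 0. Factor out: x = 11^3 · u with u = 1 a unit in ℤ_11. Expand u iteratively via a_{v+i} = u_i mod 11, u_{i+1} = (u_i − a_{v+i})/11:
  u_0 = 1;  a_3 = 1;  u_1 = (u_0 − 1)/11 = 0
  u_1 = 0;  a_4 = 0;  u_2 = (u_1 − 0)/11 = 0
Digits: (0, 0, 0, 1, 0).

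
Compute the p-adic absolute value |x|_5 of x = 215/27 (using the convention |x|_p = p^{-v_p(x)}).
|215/27|_5 = 1/5

Step 1 — compute v_5(x) by factoring powers of 5 out of the numerator and denominator: v_5(215/27) = 1. Step 2 — apply |x|_p = p^{-v_p(x)} = 5^{-1} = 1/5.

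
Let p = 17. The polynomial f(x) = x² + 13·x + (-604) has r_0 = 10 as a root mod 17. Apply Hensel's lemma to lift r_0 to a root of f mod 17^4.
r_3 = 38362 (mod 83521)

Hensel: r_{i+1} = r_i − f(r_i)·(f′(r_i))^{-1} mod 17^{i+2}, f′(x) = 2x + 13. Iterate:
  r_0 = 10 (mod 17)
  r_1 = 214 (mod 289)
  r_2 = 3971 (mod 4913)
  r_3 = 38362 (mod 83521)
Final: r = 38362 satisfies f(r) ≡ 0 mod 17^4.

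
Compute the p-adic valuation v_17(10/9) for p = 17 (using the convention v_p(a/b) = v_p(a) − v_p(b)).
v_17(10/9) = 0

Factor powers of 17 from the numerator and denominator of the reduced fraction: 10 = 17^0 · 10 and 9 = 17^0 · 9. Apply v_p(a/b) = v_p(a) − v_p(b): v_17(10/9) = 0 − 0 = 0.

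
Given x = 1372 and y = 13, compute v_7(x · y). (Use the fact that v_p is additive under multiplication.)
v_7(17836) = 3

v_p(x) = 3 (factor: 1372 = 7^3 · 4); v_p(y) = 0 (factor: 13 = 7^0 · 13). Additivity: v_p(xy) = v_p(x) + v_p(y) = 3 + 0 = 3. (Direct check: xy = 17836 = 7^3 · (52).)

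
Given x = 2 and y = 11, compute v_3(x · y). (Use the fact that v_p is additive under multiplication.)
v_3(22) = 0

v_p(x) = 0 (factor: 2 = 3^0 · 2); v_p(y) = 0 (factor: 11 = 3^0 · 11). Additivity: v_p(xy) = v_p(x) + v_p(y) = 0 + 0 = 0. (Direct check: xy = 22 = 3^0 · (22).)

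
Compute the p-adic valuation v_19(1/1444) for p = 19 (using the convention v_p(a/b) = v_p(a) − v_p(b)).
v_19(1/1444) = -2

Factor powers of 19 from the numerator and denominator of the reduced fraction: 1 = 19^0 · 1 and 1444 = 19^2 · 4. Apply v_p(a/b) = v_p(a) − v_p(b): v_19(1/1444) = 0 − 2 = -2.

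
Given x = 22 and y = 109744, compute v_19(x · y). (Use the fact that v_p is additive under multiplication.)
v_19(2414368) = 3

v_p(x) = 0 (factor: 22 = 19^0 · 22); v_p(y) = 3 (factor: 109744 = 19^3 · 16). Additivity: v_p(xy) = v_p(x) + v_p(y) = 0 + 3 = 3. (Direct check: xy = 2414368 = 19^3 · (352).)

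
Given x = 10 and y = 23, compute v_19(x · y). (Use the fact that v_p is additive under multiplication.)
v_19(230) = 0

v_p(x) = 0 (factor: 10 = 19^0 · 10); v_p(y) = 0 (factor: 23 = 19^0 · 23). Additivity: v_p(xy) = v_p(x) + v_p(y) = 0 + 0 = 0. (Direct check: xy = 230 = 19^0 · (230).)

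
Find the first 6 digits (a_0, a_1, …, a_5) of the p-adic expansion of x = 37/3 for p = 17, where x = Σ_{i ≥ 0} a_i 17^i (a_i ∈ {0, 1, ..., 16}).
(a_0, …, a_5) = (1, 12, 5, 11, 5, 11)

v_17(37/3) = 0 (numerator and denominator both coprime to 17), so x ∈ ℤ_17^×. Compute digits iteratively via a_i = x_i mod 17, x_{i+1} = (x_i − a_i)/17, with x_0 = x:
  x_0 = 37/3;  a_0 = 1;  x_1 = (x_0 − 1)/17 = 2/3
  x_1 = 2/3;  a_1 = 12;  x_2 = (x_1 − 12)/17 = -2/3
  x_2 = -2/3;  a_2 = 5;  x_3 = (x_2 − 5)/17 = -1/3
  x_3 = -1/3;  a_3 = 11;  x_4 = (x_3 − 11)/17 = -2/3
  x_4 = -2/3;  a_4 = 5;  x_5 = (x_4 − 5)/17 = -1/3
  x_5 = -1/3;  a_5 = 11;  x_6 = (x_5 − 11)/17 = -2/3
Digits: (1, 12, 5, 11, 5, 11).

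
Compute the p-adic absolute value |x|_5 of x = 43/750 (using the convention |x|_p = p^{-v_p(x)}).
|43/750|_5 = 125

Step 1 — compute v_5(x) by factoring powers of 5 out of the numerator and denominator: v_5(43/750) = -3. Step 2 — apply |x|_p = p^{-v_p(x)} = 5^{3} = 125.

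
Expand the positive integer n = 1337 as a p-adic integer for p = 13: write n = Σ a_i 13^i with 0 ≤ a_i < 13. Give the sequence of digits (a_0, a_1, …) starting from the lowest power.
(a_0, a_1, …) = (11, 11, 7)

Repeated division by 13 gives the digits low-to-high: 1337 = 11 + 11·13^1 + 7·13^2. Digit sequence: (11, 11, 7).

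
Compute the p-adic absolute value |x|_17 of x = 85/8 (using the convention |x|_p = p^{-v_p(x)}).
|85/8|_17 = 1/17

Step 1 — compute v_17(x) by factoring powers of 17 out of the numerator and denominator: v_17(85/8) = 1. Step 2 — apply |x|_p = p^{-v_p(x)} = 17^{-1} = 1/17.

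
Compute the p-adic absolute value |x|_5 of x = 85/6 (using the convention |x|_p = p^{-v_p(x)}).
|85/6|_5 = 1/5

Step 1 — compute v_5(x) by factoring powers of 5 out of the numerator and denominator: v_5(85/6) = 1. Step 2 — apply |x|_p = p^{-v_p(x)} = 5^{-1} = 1/5.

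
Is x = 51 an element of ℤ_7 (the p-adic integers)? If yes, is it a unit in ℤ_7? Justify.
x ∈ ℤ_7^× (unit); v_7(x) = 0

ℤ_7 = {x ∈ ℚ_7 : v_7(x) ≥ 0} and ℤ_7^× = {x ∈ ℤ_7 : v_7(x) = 0}. Here v_7(51) = v_7(num) − v_7(den) = 0; compare against these criteria.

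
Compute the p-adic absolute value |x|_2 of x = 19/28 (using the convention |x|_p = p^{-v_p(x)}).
|19/28|_2 = 4

Step 1 — compute v_2(x) by factoring powers of 2 out of the numerator and denominator: v_2(19/28) = -2. Step 2 — apply |x|_p = p^{-v_p(x)} = 2^{2} = 4.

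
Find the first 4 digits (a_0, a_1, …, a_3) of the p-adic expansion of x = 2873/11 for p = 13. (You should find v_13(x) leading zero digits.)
(a_0, …, a_3) = (0, 0, 11, 4)

v_13(2873/11) = 2, so a_0 = ... = a_1 = 0. Factor out: x = 13^2 · u with u = 17/11 a unit in ℤ_13. Expand u iteratively via a_{v+i} = u_i mod 13, u_{i+1} = (u_i − a_{v+i})/13:
  u_0 = 17/11;  a_2 = 11;  u_1 = (u_0 − 11)/13 = -8/11
  u_1 = -8/11;  a_3 = 4;  u_2 = (u_1 − 4)/13 = -4/11
Digits: (0, 0, 11, 4).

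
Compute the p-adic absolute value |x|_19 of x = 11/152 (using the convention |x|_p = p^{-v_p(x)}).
|11/152|_19 = 19

Step 1 — compute v_19(x) by factoring powers of 19 out of the numerator and denominator: v_19(11/152) = -1. Step 2 — apply |x|_p = p^{-v_p(x)} = 19^{1} = 19.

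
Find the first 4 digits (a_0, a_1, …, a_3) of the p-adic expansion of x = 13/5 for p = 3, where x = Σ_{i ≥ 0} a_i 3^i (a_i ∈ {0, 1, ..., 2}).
(a_0, …, a_3) = (2, 2, 0, 1)

v_3(13/5) = 0 (numerator and denominator both coprime to 3), so x ∈ ℤ_3^×. Compute digits iteratively via a_i = x_i mod 3, x_{i+1} = (x_i − a_i)/3, with x_0 = x:
  x_0 = 13/5;  a_0 = 2;  x_1 = (x_0 − 2)/3 = 1/5
  x_1 = 1/5;  a_1 = 2;  x_2 = (x_1 − 2)/3 = -3/5
  x_2 = -3/5;  a_2 = 0;  x_3 = (x_2 − 0)/3 = -1/5
  x_3 = -1/5;  a_3 = 1;  x_4 = (x_3 − 1)/3 = -2/5
Digits: (2, 2, 0, 1).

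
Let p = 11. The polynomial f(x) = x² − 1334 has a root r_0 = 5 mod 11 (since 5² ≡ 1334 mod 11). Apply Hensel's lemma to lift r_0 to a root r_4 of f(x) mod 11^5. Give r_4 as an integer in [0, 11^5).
r_4 = 112557 (mod 161051)

Hensel's recurrence: r_{i+1} = r_i − f(r_i)·(f′(r_i))^{-1} mod 11^{i+2}, with f′(x) = 2x. Iterate:
  r_0 = 5 (mod 11)
  r_1 = 27 (mod 121)
  r_2 = 753 (mod 1331)
  r_3 = 10070 (mod 14641)
  r_4 = 112557 (mod 161051)
Final: r_4 = 112557, and one checks f(r_4) ≡ 0 mod 11^5.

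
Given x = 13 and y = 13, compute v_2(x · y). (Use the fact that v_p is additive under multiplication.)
v_2(169) = 0

v_p(x) = 0 (factor: 13 = 2^0 · 13); v_p(y) = 0 (factor: 13 = 2^0 · 13). Additivity: v_p(xy) = v_p(x) + v_p(y) = 0 + 0 = 0. (Direct check: xy = 169 = 2^0 · (169).)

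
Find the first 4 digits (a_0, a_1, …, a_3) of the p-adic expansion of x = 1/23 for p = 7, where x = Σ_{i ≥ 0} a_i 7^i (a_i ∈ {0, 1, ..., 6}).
(a_0, …, a_3) = (4, 4, 3, 1)

v_7(1/23) = 0 (numerator and denominator both coprime to 7), so x ∈ ℤ_7^×. Compute digits iteratively via a_i = x_i mod 7, x_{i+1} = (x_i − a_i)/7, with x_0 = x:
  x_0 = 1/23;  a_0 = 4;  x_1 = (x_0 − 4)/7 = -13/23
  x_1 = -13/23;  a_1 = 4;  x_2 = (x_1 − 4)/7 = -15/23
  x_2 = -15/23;  a_2 = 3;  x_3 = (x_2 − 3)/7 = -12/23
  x_3 = -12/23;  a_3 = 1;  x_4 = (x_3 − 1)/7 = -5/23
Digits: (4, 4, 3, 1).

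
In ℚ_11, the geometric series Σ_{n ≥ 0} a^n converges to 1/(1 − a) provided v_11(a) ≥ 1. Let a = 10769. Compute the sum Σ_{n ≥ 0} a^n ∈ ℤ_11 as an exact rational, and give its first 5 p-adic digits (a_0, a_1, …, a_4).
Σ a^n = 1/(1 − a) = -1/10768;  first 5 digits = (1, 0, 1, 8, 1)

v_11(a) = 2 ≥ 1, so the series converges in ℤ_11 to 1/(1 − a) = 1/(1 − 10769) = -1/10768. Expand this rational in ℤ_11: compute digits iteratively via d_i = x_i mod 11, x_{i+1} = (x_i − d_i)/11. The first 5 digits are (1, 0, 1, 8, 1).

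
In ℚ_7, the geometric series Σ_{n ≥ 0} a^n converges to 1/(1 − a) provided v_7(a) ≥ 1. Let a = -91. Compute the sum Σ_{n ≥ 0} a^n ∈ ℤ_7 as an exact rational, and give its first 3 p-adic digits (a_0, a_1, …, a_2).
Σ a^n = 1/(1 − a) = 1/92;  first 3 digits = (1, 1, 6)

v_7(a) = 1 ≥ 1, so the series converges in ℤ_7 to 1/(1 − a) = 1/(1 − (-91)) = 1/92. Expand this rational in ℤ_7: compute digits iteratively via d_i = x_i mod 7, x_{i+1} = (x_i − d_i)/7. The first 3 digits are (1, 1, 6).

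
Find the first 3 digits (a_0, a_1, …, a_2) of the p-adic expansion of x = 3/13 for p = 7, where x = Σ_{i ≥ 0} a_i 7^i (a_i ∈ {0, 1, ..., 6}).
(a_0, …, a_2) = (4, 0, 1)

v_7(3/13) = 0 (numerator and denominator both coprime to 7), so x ∈ ℤ_7^×. Compute digits iteratively via a_i = x_i mod 7, x_{i+1} = (x_i − a_i)/7, with x_0 = x:
  x_0 = 3/13;  a_0 = 4;  x_1 = (x_0 − 4)/7 = -7/13
  x_1 = -7/13;  a_1 = 0;  x_2 = (x_1 − 0)/7 = -1/13
  x_2 = -1/13;  a_2 = 1;  x_3 = (x_2 − 1)/7 = -2/13
Digits: (4, 0, 1).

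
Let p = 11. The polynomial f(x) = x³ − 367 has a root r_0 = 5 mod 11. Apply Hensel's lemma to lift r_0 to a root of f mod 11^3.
r_2 = 1215 (mod 1331)

Hensel: r_{i+1} = r_i − f(r_i)/f′(r_i) mod 11^{i+2}, where f′(x) = 3x². Iterate:
  r_0 = 5 (mod 11)
  r_1 = 5 (mod 121)
  r_2 = 1215 (mod 1331)
Final: r = 1215 with f(r) ≡ 0 mod 11^3.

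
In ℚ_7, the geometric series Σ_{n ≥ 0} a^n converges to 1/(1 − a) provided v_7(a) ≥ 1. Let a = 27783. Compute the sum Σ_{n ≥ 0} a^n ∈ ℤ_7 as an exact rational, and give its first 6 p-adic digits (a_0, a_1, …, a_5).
Σ a^n = 1/(1 − a) = -1/27782;  first 6 digits = (1, 0, 0, 4, 4, 1)

v_7(a) = 3 ≥ 1, so the series converges in ℤ_7 to 1/(1 − a) = 1/(1 − 27783) = -1/27782. Expand this rational in ℤ_7: compute digits iteratively via d_i = x_i mod 7, x_{i+1} = (x_i − d_i)/7. The first 6 digits are (1, 0, 0, 4, 4, 1).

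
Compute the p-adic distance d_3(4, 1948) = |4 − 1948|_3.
d_3(4, 1948) = 1/243

Step 1 — x − y = 4 − 1948 = -1944. Step 2 — v_3(-1944) = 5 (factor: -1944 = −(3^5 · 8); the sign does not affect v_p). Step 3 — |x − y|_3 = 3^{-5} = 1/243.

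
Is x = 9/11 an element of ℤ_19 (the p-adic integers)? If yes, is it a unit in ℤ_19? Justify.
x ∈ ℤ_19^× (unit); v_19(x) = 0

ℤ_19 = {x ∈ ℚ_19 : v_19(x) ≥ 0} and ℤ_19^× = {x ∈ ℤ_19 : v_19(x) = 0}. Here v_19(9/11) = v_19(num) − v_19(den) = 0; compare against these criteria.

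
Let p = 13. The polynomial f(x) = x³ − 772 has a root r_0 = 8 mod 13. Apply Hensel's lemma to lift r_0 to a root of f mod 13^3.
r_2 = 1893 (mod 2197)

Hensel: r_{i+1} = r_i − f(r_i)/f′(r_i) mod 13^{i+2}, where f′(x) = 3x². Iterate:
  r_0 = 8 (mod 13)
  r_1 = 34 (mod 169)
  r_2 = 1893 (mod 2197)
Final: r = 1893 with f(r) ≡ 0 mod 13^3.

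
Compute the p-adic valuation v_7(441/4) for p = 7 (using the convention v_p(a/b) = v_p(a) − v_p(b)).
v_7(441/4) = 2

Factor powers of 7 from the numerator and denominator of the reduced fraction: 441 = 7^2 · 9 and 4 = 7^0 · 4. Apply v_p(a/b) = v_p(a) − v_p(b): v_7(441/4) = 2 − 0 = 2.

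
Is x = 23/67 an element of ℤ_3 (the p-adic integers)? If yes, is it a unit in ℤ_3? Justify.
x ∈ ℤ_3^× (unit); v_3(x) = 0

ℤ_3 = {x ∈ ℚ_3 : v_3(x) ≥ 0} and ℤ_3^× = {x ∈ ℤ_3 : v_3(x) = 0}. Here v_3(23/67) = v_3(num) − v_3(den) = 0; compare against these criteria.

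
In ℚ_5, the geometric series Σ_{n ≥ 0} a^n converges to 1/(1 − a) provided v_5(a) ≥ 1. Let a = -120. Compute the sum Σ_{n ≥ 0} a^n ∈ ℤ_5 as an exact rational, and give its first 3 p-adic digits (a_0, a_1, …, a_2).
Σ a^n = 1/(1 − a) = 1/121;  first 3 digits = (1, 1, 1)

v_5(a) = 1 ≥ 1, so the series converges in ℤ_5 to 1/(1 − a) = 1/(1 − (-120)) = 1/121. Expand this rational in ℤ_5: compute digits iteratively via d_i = x_i mod 5, x_{i+1} = (x_i − d_i)/5. The first 3 digits are (1, 1, 1).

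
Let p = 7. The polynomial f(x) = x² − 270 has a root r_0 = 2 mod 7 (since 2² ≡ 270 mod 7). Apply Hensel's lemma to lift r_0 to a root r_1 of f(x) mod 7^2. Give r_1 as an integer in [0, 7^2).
r_1 = 44 (mod 49)

Hensel's recurrence: r_{i+1} = r_i − f(r_i)·(f′(r_i))^{-1} mod 7^{i+2}, with f′(x) = 2x. Iterate:
  r_0 = 2 (mod 7)
  r_1 = 44 (mod 49)
Final: r_1 = 44, and one checks f(r_1) ≡ 0 mod 7^2.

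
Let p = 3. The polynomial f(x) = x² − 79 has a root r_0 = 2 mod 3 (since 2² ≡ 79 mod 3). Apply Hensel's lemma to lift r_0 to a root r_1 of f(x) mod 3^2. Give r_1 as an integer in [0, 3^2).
r_1 = 5 (mod 9)

Hensel's recurrence: r_{i+1} = r_i − f(r_i)·(f′(r_i))^{-1} mod 3^{i+2}, with f′(x) = 2x. Iterate:
  r_0 = 2 (mod 3)
  r_1 = 5 (mod 9)
Final: r_1 = 5, and one checks f(r_1) ≡ 0 mod 3^2.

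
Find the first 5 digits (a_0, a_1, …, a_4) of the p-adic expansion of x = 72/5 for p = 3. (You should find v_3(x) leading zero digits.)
(a_0, …, a_4) = (0, 0, 1, 2, 0)

v_3(72/5) = 2, so a_0 = ... = a_1 = 0. Factor out: x = 3^2 · u with u = 8/5 a unit in ℤ_3. Expand u iteratively via a_{v+i} = u_i mod 3, u_{i+1} = (u_i − a_{v+i})/3:
  u_0 = 8/5;  a_2 = 1;  u_1 = (u_0 − 1)/3 = 1/5
  u_1 = 1/5;  a_3 = 2;  u_2 = (u_1 − 2)/3 = -3/5
  u_2 = -3/5;  a_4 = 0;  u_3 = (u_2 − 0)/3 = -1/5
Digits: (0, 0, 1, 2, 0).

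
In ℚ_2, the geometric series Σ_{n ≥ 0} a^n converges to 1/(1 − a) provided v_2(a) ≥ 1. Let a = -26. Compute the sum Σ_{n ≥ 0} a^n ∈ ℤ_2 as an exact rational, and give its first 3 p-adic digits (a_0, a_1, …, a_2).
Σ a^n = 1/(1 − a) = 1/27;  first 3 digits = (1, 1, 0)

v_2(a) = 1 ≥ 1, so the series converges in ℤ_2 to 1/(1 − a) = 1/(1 − (-26)) = 1/27. Expand this rational in ℤ_2: compute digits iteratively via d_i = x_i mod 2, x_{i+1} = (x_i − d_i)/2. The first 3 digits are (1, 1, 0).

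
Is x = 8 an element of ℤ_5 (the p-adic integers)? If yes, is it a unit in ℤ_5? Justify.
x ∈ ℤ_5^× (unit); v_5(x) = 0

ℤ_5 = {x ∈ ℚ_5 : v_5(x) ≥ 0} and ℤ_5^× = {x ∈ ℤ_5 : v_5(x) = 0}. Here v_5(8) = v_5(num) − v_5(den) = 0; compare against these criteria.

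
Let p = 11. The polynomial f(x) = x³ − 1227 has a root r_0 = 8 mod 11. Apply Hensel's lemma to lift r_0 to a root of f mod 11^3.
r_2 = 998 (mod 1331)

Hensel: r_{i+1} = r_i − f(r_i)/f′(r_i) mod 11^{i+2}, where f′(x) = 3x². Iterate:
  r_0 = 8 (mod 11)
  r_1 = 30 (mod 121)
  r_2 = 998 (mod 1331)
Final: r = 998 with f(r) ≡ 0 mod 11^3.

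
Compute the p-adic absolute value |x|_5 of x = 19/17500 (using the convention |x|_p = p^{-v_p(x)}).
|19/17500|_5 = 625

Step 1 — compute v_5(x) by factoring powers of 5 out of the numerator and denominator: v_5(19/17500) = -4. Step 2 — apply |x|_p = p^{-v_p(x)} = 5^{4} = 625.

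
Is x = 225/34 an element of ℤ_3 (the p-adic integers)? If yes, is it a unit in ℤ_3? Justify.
x ∈ ℤ_3 but not a unit; v_3(x) = 2 > 0

ℤ_3 = {x ∈ ℚ_3 : v_3(x) ≥ 0} and ℤ_3^× = {x ∈ ℤ_3 : v_3(x) = 0}. Here v_3(225/34) = v_3(num) − v_3(den) = 2; compare against these criteria.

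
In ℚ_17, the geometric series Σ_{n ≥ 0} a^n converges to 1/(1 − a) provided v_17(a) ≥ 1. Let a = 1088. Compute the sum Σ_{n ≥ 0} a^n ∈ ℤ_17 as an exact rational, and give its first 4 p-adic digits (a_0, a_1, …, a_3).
Σ a^n = 1/(1 − a) = -1/1087;  first 4 digits = (1, 13, 2, 7)

v_17(a) = 1 ≥ 1, so the series converges in ℤ_17 to 1/(1 − a) = 1/(1 − 1088) = -1/1087. Expand this rational in ℤ_17: compute digits iteratively via d_i = x_i mod 17, x_{i+1} = (x_i − d_i)/17. The first 4 digits are (1, 13, 2, 7).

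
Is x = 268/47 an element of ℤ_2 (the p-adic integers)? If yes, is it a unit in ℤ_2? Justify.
x ∈ ℤ_2 but not a unit; v_2(x) = 2 > 0

ℤ_2 = {x ∈ ℚ_2 : v_2(x) ≥ 0} and ℤ_2^× = {x ∈ ℤ_2 : v_2(x) = 0}. Here v_2(268/47) = v_2(num) − v_2(den) = 2; compare against these criteria.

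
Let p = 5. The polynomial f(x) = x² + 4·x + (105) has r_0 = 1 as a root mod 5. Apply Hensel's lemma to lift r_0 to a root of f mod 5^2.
r_1 = 16 (mod 25)

Hensel: r_{i+1} = r_i − f(r_i)·(f′(r_i))^{-1} mod 5^{i+2}, f′(x) = 2x + 4. Iterate:
  r_0 = 1 (mod 5)
  r_1 = 16 (mod 25)
Final: r = 16 satisfies f(r) ≡ 0 mod 5^2.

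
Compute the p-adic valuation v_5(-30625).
v_5(-30625) = 4

v_5(n) is the largest exponent k such that 5^k divides n. Factor out: -30625 = -5^4 · 49. (Sign doesn't affect v_p.) So v_5(-30625) = 4.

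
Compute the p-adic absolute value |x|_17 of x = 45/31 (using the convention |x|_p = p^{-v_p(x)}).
|45/31|_17 = 1

Step 1 — compute v_17(x) by factoring powers of 17 out of the numerator and denominator: v_17(45/31) = 0. Step 2 — apply |x|_p = p^{-v_p(x)} = 17^{0} = 1.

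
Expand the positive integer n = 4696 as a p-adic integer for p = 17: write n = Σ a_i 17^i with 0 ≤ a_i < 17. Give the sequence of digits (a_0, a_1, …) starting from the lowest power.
(a_0, a_1, …) = (4, 4, 16)

Repeated division by 17 gives the digits low-to-high: 4696 = 4 + 4·17^1 + 16·17^2. Digit sequence: (4, 4, 16).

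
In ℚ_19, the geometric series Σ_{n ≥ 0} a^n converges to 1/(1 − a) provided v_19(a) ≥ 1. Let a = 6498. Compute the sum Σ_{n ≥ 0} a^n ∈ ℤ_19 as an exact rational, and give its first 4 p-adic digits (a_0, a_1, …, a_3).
Σ a^n = 1/(1 − a) = -1/6497;  first 4 digits = (1, 0, 18, 0)

v_19(a) = 2 ≥ 1, so the series converges in ℤ_19 to 1/(1 − a) = 1/(1 − 6498) = -1/6497. Expand this rational in ℤ_19: compute digits iteratively via d_i = x_i mod 19, x_{i+1} = (x_i − d_i)/19. The first 4 digits are (1, 0, 18, 0).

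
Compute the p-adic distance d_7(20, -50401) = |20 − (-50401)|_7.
d_7(20, -50401) = 1/16807

Step 1 — x − y = 20 − (-50401) = 50421. Step 2 — v_7(50421) = 5 (factor: 50421 = (7^5 · 3); the sign does not affect v_p). Step 3 — |x − y|_7 = 7^{-5} = 1/16807.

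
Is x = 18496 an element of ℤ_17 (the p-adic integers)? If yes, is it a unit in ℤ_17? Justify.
x ∈ ℤ_17 but not a unit; v_17(x) = 2 > 0

ℤ_17 = {x ∈ ℚ_17 : v_17(x) ≥ 0} and ℤ_17^× = {x ∈ ℤ_17 : v_17(x) = 0}. Here v_17(18496) = v_17(num) − v_17(den) = 2; compare against these criteria.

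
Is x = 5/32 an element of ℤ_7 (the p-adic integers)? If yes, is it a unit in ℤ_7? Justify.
x ∈ ℤ_7^× (unit); v_7(x) = 0

ℤ_7 = {x ∈ ℚ_7 : v_7(x) ≥ 0} and ℤ_7^× = {x ∈ ℤ_7 : v_7(x) = 0}. Here v_7(5/32) = v_7(num) − v_7(den) = 0; compare against these criteria.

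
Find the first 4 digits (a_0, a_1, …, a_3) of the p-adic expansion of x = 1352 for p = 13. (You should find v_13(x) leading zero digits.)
(a_0, …, a_3) = (0, 0, 8, 0)

v_13(1352) = 2, so a_0 = ... = a_1 = 0. Factor out: x = 13^2 · u with u = 8 a unit in ℤ_13. Expand u iteratively via a_{v+i} = u_i mod 13, u_{i+1} = (u_i − a_{v+i})/13:
  u_0 = 8;  a_2 = 8;  u_1 = (u_0 − 8)/13 = 0
  u_1 = 0;  a_3 = 0;  u_2 = (u_1 − 0)/13 = 0
Digits: (0, 0, 8, 0).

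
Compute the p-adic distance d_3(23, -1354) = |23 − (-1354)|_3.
d_3(23, -1354) = 1/81

Step 1 — x − y = 23 − (-1354) = 1377. Step 2 — v_3(1377) = 4 (factor: 1377 = (3^4 · 17); the sign does not affect v_p). Step 3 — |x − y|_3 = 3^{-4} = 1/81.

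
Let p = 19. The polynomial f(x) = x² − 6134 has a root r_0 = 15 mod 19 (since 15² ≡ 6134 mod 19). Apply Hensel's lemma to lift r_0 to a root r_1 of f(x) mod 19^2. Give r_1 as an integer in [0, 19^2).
r_1 = 224 (mod 361)

Hensel's recurrence: r_{i+1} = r_i − f(r_i)·(f′(r_i))^{-1} mod 19^{i+2}, with f′(x) = 2x. Iterate:
  r_0 = 15 (mod 19)
  r_1 = 224 (mod 361)
Final: r_1 = 224, and one checks f(r_1) ≡ 0 mod 19^2.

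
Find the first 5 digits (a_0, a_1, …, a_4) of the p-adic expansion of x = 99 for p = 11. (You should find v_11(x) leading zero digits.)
(a_0, …, a_4) = (0, 9, 0, 0, 0)

v_11(99) = 1, so a_0 = ... = a_0 = 0. Factor out: x = 11^1 · u with u = 9 a unit in ℤ_11. Expand u iteratively via a_{v+i} = u_i mod 11, u_{i+1} = (u_i − a_{v+i})/11:
  u_0 = 9;  a_1 = 9;  u_1 = (u_0 − 9)/11 = 0
  u_1 = 0;  a_2 = 0;  u_2 = (u_1 − 0)/11 = 0
  u_2 = 0;  a_3 = 0;  u_3 = (u_2 − 0)/11 = 0
  u_3 = 0;  a_4 = 0;  u_4 = (u_3 − 0)/11 = 0
Digits: (0, 9, 0, 0, 0).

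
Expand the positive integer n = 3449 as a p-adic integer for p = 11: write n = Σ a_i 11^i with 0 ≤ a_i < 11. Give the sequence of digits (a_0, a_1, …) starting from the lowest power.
(a_0, a_1, …) = (6, 5, 6, 2)

Repeated division by 11 gives the digits low-to-high: 3449 = 6 + 5·11^1 + 6·11^2 + 2·11^3. Digit sequence: (6, 5, 6, 2).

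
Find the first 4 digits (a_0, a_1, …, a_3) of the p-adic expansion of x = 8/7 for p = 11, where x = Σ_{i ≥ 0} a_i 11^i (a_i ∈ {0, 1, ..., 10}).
(a_0, …, a_3) = (9, 4, 9, 7)

v_11(8/7) = 0 (numerator and denominator both coprime to 11), so x ∈ ℤ_11^×. Compute digits iteratively via a_i = x_i mod 11, x_{i+1} = (x_i − a_i)/11, with x_0 = x:
  x_0 = 8/7;  a_0 = 9;  x_1 = (x_0 − 9)/11 = -5/7
  x_1 = -5/7;  a_1 = 4;  x_2 = (x_1 − 4)/11 = -3/7
  x_2 = -3/7;  a_2 = 9;  x_3 = (x_2 − 9)/11 = -6/7
  x_3 = -6/7;  a_3 = 7;  x_4 = (x_3 − 7)/11 = -5/7
Digits: (9, 4, 9, 7).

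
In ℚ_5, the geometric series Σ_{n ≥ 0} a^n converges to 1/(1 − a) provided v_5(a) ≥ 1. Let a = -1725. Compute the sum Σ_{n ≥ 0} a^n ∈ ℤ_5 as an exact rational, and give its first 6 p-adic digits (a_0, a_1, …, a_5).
Σ a^n = 1/(1 − a) = 1/1726;  first 6 digits = (1, 0, 1, 1, 3, 1)

v_5(a) = 2 ≥ 1, so the series converges in ℤ_5 to 1/(1 − a) = 1/(1 − (-1725)) = 1/1726. Expand this rational in ℤ_5: compute digits iteratively via d_i = x_i mod 5, x_{i+1} = (x_i − d_i)/5. The first 6 digits are (1, 0, 1, 1, 3, 1).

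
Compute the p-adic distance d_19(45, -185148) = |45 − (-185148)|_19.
d_19(45, -185148) = 1/6859

Step 1 — x − y = 45 − (-185148) = 185193. Step 2 — v_19(185193) = 3 (factor: 185193 = (19^3 · 27); the sign does not affect v_p). Step 3 — |x − y|_19 = 19^{-3} = 1/6859.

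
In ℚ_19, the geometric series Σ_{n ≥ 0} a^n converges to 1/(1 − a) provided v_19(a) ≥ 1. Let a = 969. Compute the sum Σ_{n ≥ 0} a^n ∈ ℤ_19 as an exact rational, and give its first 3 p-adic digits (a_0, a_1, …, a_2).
Σ a^n = 1/(1 − a) = -1/968;  first 3 digits = (1, 13, 0)

v_19(a) = 1 ≥ 1, so the series converges in ℤ_19 to 1/(1 − a) = 1/(1 − 969) = -1/968. Expand this rational in ℤ_19: compute digits iteratively via d_i = x_i mod 19, x_{i+1} = (x_i − d_i)/19. The first 3 digits are (1, 13, 0).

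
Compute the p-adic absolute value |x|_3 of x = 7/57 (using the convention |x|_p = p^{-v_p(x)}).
|7/57|_3 = 3

Step 1 — compute v_3(x) by factoring powers of 3 out of the numerator and denominator: v_3(7/57) = -1. Step 2 — apply |x|_p = p^{-v_p(x)} = 3^{1} = 3.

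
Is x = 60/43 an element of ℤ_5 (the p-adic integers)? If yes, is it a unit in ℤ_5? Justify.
x ∈ ℤ_5 but not a unit; v_5(x) = 1 > 0

ℤ_5 = {x ∈ ℚ_5 : v_5(x) ≥ 0} and ℤ_5^× = {x ∈ ℤ_5 : v_5(x) = 0}. Here v_5(60/43) = v_5(num) − v_5(den) = 1; compare against these criteria.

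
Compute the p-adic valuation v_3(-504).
v_3(-504) = 2

v_3(n) is the largest exponent k such that 3^k divides n. Factor out: -504 = -3^2 · 56. (Sign doesn't affect v_p.) So v_3(-504) = 2.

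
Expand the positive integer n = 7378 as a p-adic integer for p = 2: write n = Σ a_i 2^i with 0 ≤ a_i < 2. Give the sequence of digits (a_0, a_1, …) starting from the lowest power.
(a_0, a_1, …) = (0, 1, 0, 0, 1, 0, 1, 1, 0, 0, 1, 1, 1)

Repeated division by 2 gives the digits low-to-high: 7378 = 1·2^1 + 1·2^4 + 1·2^6 + 1·2^7 + 1·2^10 + 1·2^11 + 1·2^12. Digit sequence: (0, 1, 0, 0, 1, 0, 1, 1, 0, 0, 1, 1, 1).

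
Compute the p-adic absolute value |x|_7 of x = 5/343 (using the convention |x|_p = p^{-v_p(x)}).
|5/343|_7 = 343

Step 1 — compute v_7(x) by factoring powers of 7 out of the numerator and denominator: v_7(5/343) = -3. Step 2 — apply |x|_p = p^{-v_p(x)} = 7^{3} = 343.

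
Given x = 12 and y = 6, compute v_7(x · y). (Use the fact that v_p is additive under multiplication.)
v_7(72) = 0

v_p(x) = 0 (factor: 12 = 7^0 · 12); v_p(y) = 0 (factor: 6 = 7^0 · 6). Additivity: v_p(xy) = v_p(x) + v_p(y) = 0 + 0 = 0. (Direct check: xy = 72 = 7^0 · (72).)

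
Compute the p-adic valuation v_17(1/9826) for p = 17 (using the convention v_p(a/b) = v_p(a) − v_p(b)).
v_17(1/9826) = -3

Factor powers of 17 from the numerator and denominator of the reduced fraction: 1 = 17^0 · 1 and 9826 = 17^3 · 2. Apply v_p(a/b) = v_p(a) − v_p(b): v_17(1/9826) = 0 − 3 = -3.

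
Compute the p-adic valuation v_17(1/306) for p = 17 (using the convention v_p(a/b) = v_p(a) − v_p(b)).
v_17(1/306) = -1

Factor powers of 17 from the numerator and denominator of the reduced fraction: 1 = 17^0 · 1 and 306 = 17^1 · 18. Apply v_p(a/b) = v_p(a) − v_p(b): v_17(1/306) = 0 − 1 = -1.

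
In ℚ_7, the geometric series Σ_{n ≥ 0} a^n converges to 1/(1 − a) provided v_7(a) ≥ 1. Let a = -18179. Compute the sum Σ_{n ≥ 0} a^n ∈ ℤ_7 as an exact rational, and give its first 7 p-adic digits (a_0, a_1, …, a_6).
Σ a^n = 1/(1 − a) = 1/18180;  first 7 digits = (1, 0, 0, 3, 6, 5, 1)

v_7(a) = 3 ≥ 1, so the series converges in ℤ_7 to 1/(1 − a) = 1/(1 − (-18179)) = 1/18180. Expand this rational in ℤ_7: compute digits iteratively via d_i = x_i mod 7, x_{i+1} = (x_i − d_i)/7. The first 7 digits are (1, 0, 0, 3, 6, 5, 1).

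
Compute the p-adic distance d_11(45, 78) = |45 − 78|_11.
d_11(45, 78) = 1/11

Step 1 — x − y = 45 − 78 = -33. Step 2 — v_11(-33) = 1 (factor: -33 = −(11^1 · 3); the sign does not affect v_p). Step 3 — |x − y|_11 = 11^{-1} = 1/11.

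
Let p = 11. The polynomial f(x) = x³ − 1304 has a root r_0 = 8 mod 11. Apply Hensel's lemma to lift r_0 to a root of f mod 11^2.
r_1 = 118 (mod 121)

Hensel: r_{i+1} = r_i − f(r_i)/f′(r_i) mod 11^{i+2}, where f′(x) = 3x². Iterate:
  r_0 = 8 (mod 11)
  r_1 = 118 (mod 121)
Final: r = 118 with f(r) ≡ 0 mod 11^2.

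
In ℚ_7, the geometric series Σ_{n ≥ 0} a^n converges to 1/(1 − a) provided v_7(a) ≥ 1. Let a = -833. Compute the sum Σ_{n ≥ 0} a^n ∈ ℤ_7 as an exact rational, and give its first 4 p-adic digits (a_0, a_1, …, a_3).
Σ a^n = 1/(1 − a) = 1/834;  first 4 digits = (1, 0, 4, 4)

v_7(a) = 2 ≥ 1, so the series converges in ℤ_7 to 1/(1 − a) = 1/(1 − (-833)) = 1/834. Expand this rational in ℤ_7: compute digits iteratively via d_i = x_i mod 7, x_{i+1} = (x_i − d_i)/7. The first 4 digits are (1, 0, 4, 4).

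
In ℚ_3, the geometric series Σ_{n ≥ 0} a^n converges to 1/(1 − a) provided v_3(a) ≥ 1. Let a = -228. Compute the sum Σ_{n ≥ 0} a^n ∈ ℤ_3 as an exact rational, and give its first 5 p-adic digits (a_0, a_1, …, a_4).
Σ a^n = 1/(1 − a) = 1/229;  first 5 digits = (1, 2, 2, 1, 0)

v_3(a) = 1 ≥ 1, so the series converges in ℤ_3 to 1/(1 − a) = 1/(1 − (-228)) = 1/229. Expand this rational in ℤ_3: compute digits iteratively via d_i = x_i mod 3, x_{i+1} = (x_i − d_i)/3. The first 5 digits are (1, 2, 2, 1, 0).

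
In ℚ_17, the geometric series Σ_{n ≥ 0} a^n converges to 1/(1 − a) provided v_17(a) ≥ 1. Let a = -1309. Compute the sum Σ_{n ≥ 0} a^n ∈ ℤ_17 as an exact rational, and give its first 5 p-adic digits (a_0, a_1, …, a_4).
Σ a^n = 1/(1 − a) = 1/1310;  first 5 digits = (1, 8, 8, 10, 7)

v_17(a) = 1 ≥ 1, so the series converges in ℤ_17 to 1/(1 − a) = 1/(1 − (-1309)) = 1/1310. Expand this rational in ℤ_17: compute digits iteratively via d_i = x_i mod 17, x_{i+1} = (x_i − d_i)/17. The first 5 digits are (1, 8, 8, 10, 7).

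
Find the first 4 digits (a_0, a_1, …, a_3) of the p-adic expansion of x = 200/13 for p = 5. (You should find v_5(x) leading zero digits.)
(a_0, …, a_3) = (0, 0, 1, 3)

v_5(200/13) = 2, so a_0 = ... = a_1 = 0. Factor out: x = 5^2 · u with u = 8/13 a unit in ℤ_5. Expand u iteratively via a_{v+i} = u_i mod 5, u_{i+1} = (u_i − a_{v+i})/5:
  u_0 = 8/13;  a_2 = 1;  u_1 = (u_0 − 1)/5 = -1/13
  u_1 = -1/13;  a_3 = 3;  u_2 = (u_1 − 3)/5 = -8/13
Digits: (0, 0, 1, 3).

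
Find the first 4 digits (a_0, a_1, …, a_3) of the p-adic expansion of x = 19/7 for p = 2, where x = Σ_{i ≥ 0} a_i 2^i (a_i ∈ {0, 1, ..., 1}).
(a_0, …, a_3) = (1, 0, 1, 0)

v_2(19/7) = 0 (numerator and denominator both coprime to 2), so x ∈ ℤ_2^×. Compute digits iteratively via a_i = x_i mod 2, x_{i+1} = (x_i − a_i)/2, with x_0 = x:
  x_0 = 19/7;  a_0 = 1;  x_1 = (x_0 − 1)/2 = 6/7
  x_1 = 6/7;  a_1 = 0;  x_2 = (x_1 − 0)/2 = 3/7
  x_2 = 3/7;  a_2 = 1;  x_3 = (x_2 − 1)/2 = -2/7
  x_3 = -2/7;  a_3 = 0;  x_4 = (x_3 − 0)/2 = -1/7
Digits: (1, 0, 1, 0).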